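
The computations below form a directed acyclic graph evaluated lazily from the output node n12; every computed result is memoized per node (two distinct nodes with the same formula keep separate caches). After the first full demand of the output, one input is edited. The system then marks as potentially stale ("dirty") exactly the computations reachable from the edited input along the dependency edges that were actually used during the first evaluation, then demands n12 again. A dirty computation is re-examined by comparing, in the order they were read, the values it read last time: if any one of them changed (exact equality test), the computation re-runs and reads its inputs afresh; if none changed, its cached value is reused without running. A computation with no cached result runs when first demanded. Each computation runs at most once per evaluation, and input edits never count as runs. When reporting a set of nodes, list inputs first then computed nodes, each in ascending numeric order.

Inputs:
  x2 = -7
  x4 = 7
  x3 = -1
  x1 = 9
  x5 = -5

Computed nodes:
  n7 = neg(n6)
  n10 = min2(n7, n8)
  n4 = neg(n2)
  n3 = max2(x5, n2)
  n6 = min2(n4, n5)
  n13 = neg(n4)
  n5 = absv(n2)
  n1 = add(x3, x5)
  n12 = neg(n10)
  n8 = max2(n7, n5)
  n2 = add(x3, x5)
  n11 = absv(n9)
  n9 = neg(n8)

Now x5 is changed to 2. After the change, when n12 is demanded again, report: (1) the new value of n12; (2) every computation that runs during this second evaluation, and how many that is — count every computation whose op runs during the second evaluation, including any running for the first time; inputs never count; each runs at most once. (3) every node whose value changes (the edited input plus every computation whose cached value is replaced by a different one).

First demand of the output computes:
  n2 = add(-1, -5) = -6
  n4 = neg(-6) = 6
  n5 = absv(-6) = 6
  n6 = min2(6, 6) = 6
  n7 = neg(6) = -6
  n8 = max2(-6, 6) = 6
  n10 = min2(-6, 6) = -6
  n12 = neg(-6) = 6

After the edit, cleaning proceeds:
  n2: a read changed (x5 -5->2) — executes, giving 1.
  n4: a read changed (n2 -6->1) — executes, giving -1.
  n5: a read changed (n2 -6->1) — executes, giving 1.
  n6: a read changed (n4 6->-1; n5 6->1) — executes, giving -1.
  n7: a read changed (n6 6->-1) — executes, giving 1.
  n8: a read changed (n7 -6->1; n5 6->1) — executes, giving 1.
  n10: a read changed (n7 -6->1; n8 6->1) — executes, giving 1.
  n12: a read changed (n10 -6->1) — executes, giving -1.

Demanding n12 again yields -1.
8 computations run: n2, n4, n5, n6, n7, n8, n10, n12.
The nodes whose values change: x5, n2, n4, n5, n6, n7, n8, n10, n12.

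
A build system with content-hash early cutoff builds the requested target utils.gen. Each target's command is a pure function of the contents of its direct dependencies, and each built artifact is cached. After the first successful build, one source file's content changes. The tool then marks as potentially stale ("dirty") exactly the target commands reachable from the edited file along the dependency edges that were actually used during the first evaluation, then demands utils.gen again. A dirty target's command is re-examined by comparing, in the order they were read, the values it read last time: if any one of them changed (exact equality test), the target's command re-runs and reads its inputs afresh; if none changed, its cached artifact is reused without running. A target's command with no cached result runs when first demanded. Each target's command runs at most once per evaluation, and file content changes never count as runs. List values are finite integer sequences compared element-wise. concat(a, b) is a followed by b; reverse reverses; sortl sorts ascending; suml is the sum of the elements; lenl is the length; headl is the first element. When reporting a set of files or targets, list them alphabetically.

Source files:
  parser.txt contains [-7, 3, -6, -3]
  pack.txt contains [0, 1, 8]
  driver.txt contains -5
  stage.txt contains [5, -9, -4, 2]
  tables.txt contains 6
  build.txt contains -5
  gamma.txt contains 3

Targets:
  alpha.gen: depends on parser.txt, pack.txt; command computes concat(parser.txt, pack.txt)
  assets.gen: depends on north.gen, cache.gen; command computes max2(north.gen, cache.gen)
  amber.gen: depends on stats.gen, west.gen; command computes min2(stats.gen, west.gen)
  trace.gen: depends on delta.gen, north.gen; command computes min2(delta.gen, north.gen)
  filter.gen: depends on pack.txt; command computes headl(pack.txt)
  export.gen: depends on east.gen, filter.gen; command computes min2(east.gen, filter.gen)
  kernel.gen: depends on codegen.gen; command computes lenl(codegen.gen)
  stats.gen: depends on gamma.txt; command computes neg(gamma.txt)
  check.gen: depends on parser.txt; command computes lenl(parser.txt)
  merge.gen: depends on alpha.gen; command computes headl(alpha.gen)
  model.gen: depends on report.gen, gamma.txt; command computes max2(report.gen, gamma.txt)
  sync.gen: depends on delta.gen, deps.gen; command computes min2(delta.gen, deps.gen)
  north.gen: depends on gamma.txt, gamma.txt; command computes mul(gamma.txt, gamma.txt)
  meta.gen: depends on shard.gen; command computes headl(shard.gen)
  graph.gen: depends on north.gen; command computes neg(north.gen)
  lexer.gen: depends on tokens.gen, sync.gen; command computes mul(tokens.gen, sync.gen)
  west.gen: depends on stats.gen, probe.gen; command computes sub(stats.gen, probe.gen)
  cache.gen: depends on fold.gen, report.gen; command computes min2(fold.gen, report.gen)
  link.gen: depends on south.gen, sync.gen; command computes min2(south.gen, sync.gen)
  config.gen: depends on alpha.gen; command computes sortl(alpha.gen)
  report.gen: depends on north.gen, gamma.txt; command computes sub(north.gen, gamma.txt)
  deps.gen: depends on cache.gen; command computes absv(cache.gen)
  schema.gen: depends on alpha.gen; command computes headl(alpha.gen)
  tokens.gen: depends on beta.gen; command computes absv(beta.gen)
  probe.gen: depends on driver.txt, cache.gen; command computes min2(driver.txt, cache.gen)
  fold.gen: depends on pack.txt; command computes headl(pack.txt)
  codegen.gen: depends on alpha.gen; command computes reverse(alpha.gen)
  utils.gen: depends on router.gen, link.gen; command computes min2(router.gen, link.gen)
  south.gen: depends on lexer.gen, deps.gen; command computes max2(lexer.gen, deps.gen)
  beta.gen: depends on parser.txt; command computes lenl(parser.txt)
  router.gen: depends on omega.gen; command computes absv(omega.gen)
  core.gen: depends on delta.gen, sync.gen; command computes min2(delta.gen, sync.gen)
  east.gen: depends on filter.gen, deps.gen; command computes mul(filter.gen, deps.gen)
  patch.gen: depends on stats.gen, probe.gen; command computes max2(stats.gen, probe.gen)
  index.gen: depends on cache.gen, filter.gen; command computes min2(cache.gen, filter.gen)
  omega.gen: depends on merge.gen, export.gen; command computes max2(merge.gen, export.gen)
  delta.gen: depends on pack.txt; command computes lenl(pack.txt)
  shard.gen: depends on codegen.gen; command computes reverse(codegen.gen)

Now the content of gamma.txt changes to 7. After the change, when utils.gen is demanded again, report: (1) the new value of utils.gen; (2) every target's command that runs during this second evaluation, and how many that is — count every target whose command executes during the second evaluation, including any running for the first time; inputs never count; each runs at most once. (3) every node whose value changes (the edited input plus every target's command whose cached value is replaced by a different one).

New value of utils.gen: 0.
Target commands that run: cache.gen, north.gen, report.gen — 3 in total.
Values that change: gamma.txt, north.gen, report.gen.
Key observation: the change is absorbed at cache.gen — it re-runs but produces the same value, and the output's value is unchanged.

First evaluation (everything demanded from the output):
  alpha.gen = concat([-7, 3, -6, -3], [0, 1, 8]) = [-7, 3, -6, -3, 0, 1, 8]
  beta.gen = lenl([-7, 3, -6, -3]) = 4
  delta.gen = lenl([0, 1, 8]) = 3
  filter.gen = headl([0, 1, 8]) = 0
  fold.gen = headl([0, 1, 8]) = 0
  merge.gen = headl([-7, 3, -6, -3, 0, 1, 8]) = -7
  north.gen = mul(3, 3) = 9
  report.gen = sub(9, 3) = 6
  cache.gen = min2(0, 6) = 0
  deps.gen = absv(0) = 0
  east.gen = mul(0, 0) = 0
  export.gen = min2(0, 0) = 0
  omega.gen = max2(-7, 0) = 0
  router.gen = absv(0) = 0
  sync.gen = min2(3, 0) = 0
  tokens.gen = absv(4) = 4
  lexer.gen = mul(4, 0) = 0
  south.gen = max2(0, 0) = 0
  link.gen = min2(0, 0) = 0
  utils.gen = min2(0, 0) = 0

Propagation after the edit:
  north.gen: runs — gamma.txt 3->7; gamma.txt 3->7; result 49.
  report.gen: runs — north.gen 9->49; gamma.txt 3->7; result 42.
  cache.gen: runs — report.gen 6->42; result 0 (same value as before).
  deps.gen: checked — values it read are unchanged (cache.gen unchanged); reused cached 0 without running.
  east.gen: checked — values it read are unchanged (filter.gen unchanged, deps.gen unchanged); reused cached 0 without running.
  export.gen: checked — values it read are unchanged (east.gen unchanged, filter.gen unchanged); reused cached 0 without running.
  omega.gen: checked — values it read are unchanged (merge.gen unchanged, export.gen unchanged); reused cached 0 without running.
  router.gen: checked — values it read are unchanged (omega.gen unchanged); reused cached 0 without running.
  sync.gen: checked — values it read are unchanged (delta.gen unchanged, deps.gen unchanged); reused cached 0 without running.
  lexer.gen: checked — values it read are unchanged (tokens.gen unchanged, sync.gen unchanged); reused cached 0 without running.
  south.gen: checked — values it read are unchanged (lexer.gen unchanged, deps.gen unchanged); reused cached 0 without running.
  link.gen: checked — values it read are unchanged (south.gen unchanged, sync.gen unchanged); reused cached 0 without running.
  utils.gen: checked — values it read are unchanged (router.gen unchanged, link.gen unchanged); reused cached 0 without running.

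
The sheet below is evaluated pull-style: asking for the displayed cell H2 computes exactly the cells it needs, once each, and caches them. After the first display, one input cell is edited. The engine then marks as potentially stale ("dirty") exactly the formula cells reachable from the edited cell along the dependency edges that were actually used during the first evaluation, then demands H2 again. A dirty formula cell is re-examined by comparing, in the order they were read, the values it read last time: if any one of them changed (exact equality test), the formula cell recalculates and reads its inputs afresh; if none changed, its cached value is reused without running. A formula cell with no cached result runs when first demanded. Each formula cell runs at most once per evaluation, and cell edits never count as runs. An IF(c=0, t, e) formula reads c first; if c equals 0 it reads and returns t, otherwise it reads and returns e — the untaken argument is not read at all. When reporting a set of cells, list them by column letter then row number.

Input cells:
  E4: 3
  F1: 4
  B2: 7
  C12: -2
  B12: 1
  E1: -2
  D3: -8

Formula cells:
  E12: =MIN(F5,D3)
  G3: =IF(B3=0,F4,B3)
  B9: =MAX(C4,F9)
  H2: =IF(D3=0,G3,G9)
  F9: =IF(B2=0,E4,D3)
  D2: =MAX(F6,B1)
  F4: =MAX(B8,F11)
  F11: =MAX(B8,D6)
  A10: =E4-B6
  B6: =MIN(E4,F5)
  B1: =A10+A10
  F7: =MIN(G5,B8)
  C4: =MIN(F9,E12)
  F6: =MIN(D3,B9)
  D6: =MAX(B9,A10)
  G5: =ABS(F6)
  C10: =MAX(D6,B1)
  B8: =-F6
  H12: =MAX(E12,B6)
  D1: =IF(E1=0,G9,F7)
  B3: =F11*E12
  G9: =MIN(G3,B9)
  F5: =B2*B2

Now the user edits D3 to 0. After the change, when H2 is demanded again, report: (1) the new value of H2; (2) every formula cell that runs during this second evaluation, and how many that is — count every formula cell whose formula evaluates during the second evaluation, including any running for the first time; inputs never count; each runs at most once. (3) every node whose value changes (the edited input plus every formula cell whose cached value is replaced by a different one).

Demanding H2 again yields 0.
12 formula cells run: B3, B8, B9, C4, D6, E12, F4, F6, F9, F11, G3, H2.
The nodes whose values change: B3, B8, B9, C4, D3, E12, F6, F9, F11, G3, H2.
Note the branch switch — demand abandons G9, which is never re-examined.

First demand of the output computes:
  F5 = 7 * 7 = 49
  B6 = MIN(3, 49) = 3
  A10 = 3 - 3 = 0
  E12 = MIN(49, -8) = -8
  F9 = IF(B2=0: B2=7 -> else branch D3) = -8
  C4 = MIN(-8, -8) = -8
  B9 = MAX(-8, -8) = -8
  D6 = MAX(-8, 0) = 0
  F6 = MIN(-8, -8) = -8
  B8 = -(-8) = 8
  F11 = MAX(8, 0) = 8
  B3 = 8 * -8 = -64
  G3 = IF(B3=0: B3=-64 -> else branch B3) = -64
  G9 = MIN(-64, -8) = -64
  H2 = IF(D3=0: D3=-8 -> else branch G9) = -64

After the edit, cleaning proceeds:
  E12: a read changed (D3 -8->0) — executes, giving 0.
  F9: a read changed (D3 -8->0) — executes, giving 0.
  C4: a read changed (F9 -8->0; E12 -8->0) — executes, giving 0.
  B9: a read changed (C4 -8->0; F9 -8->0) — executes, giving 0.
  D6: a read changed (B9 -8->0) — executes, giving 0 — identical to its old value.
  F6: a read changed (D3 -8->0; B9 -8->0) — executes, giving 0.
  B8: a read changed (F6 -8->0) — executes, giving 0.
  F11: a read changed (B8 8->0) — executes, giving 0.
  B3: a read changed (F11 8->0; E12 -8->0) — executes, giving 0.
  F4: had never run; runs now, result 0.
  G3: a read changed (B3 -64->0; B3 -64->0) — executes, giving 0.
  G9: stays stale; no demand reaches it after the flip.
  H2: a read changed (D3 -8->0) — executes, giving 0.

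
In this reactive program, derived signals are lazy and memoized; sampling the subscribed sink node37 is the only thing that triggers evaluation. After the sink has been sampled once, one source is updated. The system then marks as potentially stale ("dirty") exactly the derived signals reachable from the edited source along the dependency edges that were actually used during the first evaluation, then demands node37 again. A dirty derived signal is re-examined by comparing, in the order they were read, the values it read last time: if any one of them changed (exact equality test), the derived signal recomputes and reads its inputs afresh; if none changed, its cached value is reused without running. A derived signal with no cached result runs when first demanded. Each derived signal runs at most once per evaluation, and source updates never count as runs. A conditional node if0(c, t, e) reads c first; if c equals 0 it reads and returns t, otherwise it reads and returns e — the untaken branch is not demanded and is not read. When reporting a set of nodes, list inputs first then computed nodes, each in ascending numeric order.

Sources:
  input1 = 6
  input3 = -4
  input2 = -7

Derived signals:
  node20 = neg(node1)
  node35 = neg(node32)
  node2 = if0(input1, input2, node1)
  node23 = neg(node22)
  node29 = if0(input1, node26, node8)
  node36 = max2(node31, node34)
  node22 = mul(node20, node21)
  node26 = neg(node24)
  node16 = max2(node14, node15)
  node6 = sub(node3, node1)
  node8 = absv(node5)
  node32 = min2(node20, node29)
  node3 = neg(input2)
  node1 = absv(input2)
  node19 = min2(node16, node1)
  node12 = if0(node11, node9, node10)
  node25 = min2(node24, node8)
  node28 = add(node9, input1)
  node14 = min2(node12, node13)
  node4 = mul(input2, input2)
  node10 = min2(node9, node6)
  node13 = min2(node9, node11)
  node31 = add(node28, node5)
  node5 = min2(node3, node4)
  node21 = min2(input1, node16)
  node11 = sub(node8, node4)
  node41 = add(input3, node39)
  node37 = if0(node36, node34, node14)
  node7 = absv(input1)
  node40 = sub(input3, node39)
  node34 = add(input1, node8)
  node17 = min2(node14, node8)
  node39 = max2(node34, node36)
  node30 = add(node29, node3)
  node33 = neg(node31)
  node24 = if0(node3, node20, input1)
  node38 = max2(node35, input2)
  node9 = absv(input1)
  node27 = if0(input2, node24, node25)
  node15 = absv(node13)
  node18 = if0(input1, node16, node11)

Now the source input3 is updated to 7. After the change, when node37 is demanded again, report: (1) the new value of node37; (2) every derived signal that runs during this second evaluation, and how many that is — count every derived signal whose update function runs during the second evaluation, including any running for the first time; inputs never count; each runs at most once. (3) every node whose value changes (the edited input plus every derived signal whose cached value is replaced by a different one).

Demanding node37 again yields -42.
0 derived signals run: none.
The nodes whose values change: input3.
Note the shortcut — input3 feeds only undemanded nodes, so no recomputation happens.

First demand of the output computes:
  node1 = absv(-7) = 7
  node3 = neg(-7) = 7
  node4 = mul(-7, -7) = 49
  node5 = min2(7, 49) = 7
  node6 = sub(7, 7) = 0
  node8 = absv(7) = 7
  node9 = absv(6) = 6
  node10 = min2(6, 0) = 0
  node11 = sub(7, 49) = -42
  node12 = if0(node11=-42 -> else branch node10) = 0
  node13 = min2(6, -42) = -42
  node14 = min2(0, -42) = -42
  node28 = add(6, 6) = 12
  node31 = add(12, 7) = 19
  node34 = add(6, 7) = 13
  node36 = max2(19, 13) = 19
  node37 = if0(node36=19 -> else branch node14) = -42

After the edit, cleaning proceeds:
  input3 only reaches undemanded nodes; the second demand re-runs nothing.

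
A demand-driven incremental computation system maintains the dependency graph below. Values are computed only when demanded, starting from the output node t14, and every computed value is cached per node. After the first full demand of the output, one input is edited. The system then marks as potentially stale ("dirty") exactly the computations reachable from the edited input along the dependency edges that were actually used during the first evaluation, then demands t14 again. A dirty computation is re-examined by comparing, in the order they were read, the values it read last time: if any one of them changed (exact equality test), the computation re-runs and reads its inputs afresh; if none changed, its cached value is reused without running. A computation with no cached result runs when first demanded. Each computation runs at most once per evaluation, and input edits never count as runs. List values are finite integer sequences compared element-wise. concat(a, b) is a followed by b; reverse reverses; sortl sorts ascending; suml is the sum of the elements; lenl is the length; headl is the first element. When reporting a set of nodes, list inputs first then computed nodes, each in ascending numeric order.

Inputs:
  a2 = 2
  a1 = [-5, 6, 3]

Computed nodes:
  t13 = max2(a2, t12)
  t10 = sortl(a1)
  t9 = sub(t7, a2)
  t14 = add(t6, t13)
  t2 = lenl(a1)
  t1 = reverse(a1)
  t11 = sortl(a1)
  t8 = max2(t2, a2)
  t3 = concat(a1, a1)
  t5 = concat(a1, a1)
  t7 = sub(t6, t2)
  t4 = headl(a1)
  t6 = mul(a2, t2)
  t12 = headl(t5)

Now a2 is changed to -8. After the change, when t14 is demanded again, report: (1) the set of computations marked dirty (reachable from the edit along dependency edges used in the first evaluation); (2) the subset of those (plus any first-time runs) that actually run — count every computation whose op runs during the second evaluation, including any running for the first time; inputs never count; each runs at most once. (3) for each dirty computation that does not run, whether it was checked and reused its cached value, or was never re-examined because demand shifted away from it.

Marked dirty: t6, t13, t14.
Computations that run: t6, t13, t14 — 3 in total.
Every dirty computation ran.

First evaluation (everything demanded from the output):
  t2 = lenl([-5, 6, 3]) = 3
  t5 = concat([-5, 6, 3], [-5, 6, 3]) = [-5, 6, 3, -5, 6, 3]
  t6 = mul(2, 3) = 6
  t12 = headl([-5, 6, 3, -5, 6, 3]) = -5
  t13 = max2(2, -5) = 2
  t14 = add(6, 2) = 8

Propagation after the edit:
  t6: runs — a2 2->-8; result -24.
  t13: runs — a2 2->-8; result -5.
  t14: runs — t6 6->-24; t13 2->-5; result -29.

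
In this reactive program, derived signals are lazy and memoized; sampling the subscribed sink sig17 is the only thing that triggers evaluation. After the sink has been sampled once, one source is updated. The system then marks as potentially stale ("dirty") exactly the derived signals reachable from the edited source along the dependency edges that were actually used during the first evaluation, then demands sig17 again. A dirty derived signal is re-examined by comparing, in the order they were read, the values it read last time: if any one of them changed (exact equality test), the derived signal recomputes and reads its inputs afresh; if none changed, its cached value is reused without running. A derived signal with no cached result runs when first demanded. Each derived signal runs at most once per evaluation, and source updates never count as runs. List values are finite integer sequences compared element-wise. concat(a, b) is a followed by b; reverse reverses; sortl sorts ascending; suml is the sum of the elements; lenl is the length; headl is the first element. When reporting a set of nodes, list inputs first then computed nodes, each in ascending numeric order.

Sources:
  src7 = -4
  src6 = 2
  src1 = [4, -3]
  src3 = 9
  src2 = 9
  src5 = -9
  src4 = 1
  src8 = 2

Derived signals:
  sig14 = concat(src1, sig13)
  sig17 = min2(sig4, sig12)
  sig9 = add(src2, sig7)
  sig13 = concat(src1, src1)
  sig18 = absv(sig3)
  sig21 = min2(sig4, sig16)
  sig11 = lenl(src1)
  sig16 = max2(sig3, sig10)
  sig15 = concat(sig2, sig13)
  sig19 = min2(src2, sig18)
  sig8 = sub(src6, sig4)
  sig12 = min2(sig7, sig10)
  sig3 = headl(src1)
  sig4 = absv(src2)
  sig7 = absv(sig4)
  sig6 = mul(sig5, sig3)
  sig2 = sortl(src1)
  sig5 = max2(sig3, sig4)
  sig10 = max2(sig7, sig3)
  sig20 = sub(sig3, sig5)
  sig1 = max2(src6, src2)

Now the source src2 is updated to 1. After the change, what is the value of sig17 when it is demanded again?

First demand of the output computes:
  sig3 = headl([4, -3]) = 4
  sig4 = absv(9) = 9
  sig7 = absv(9) = 9
  sig10 = max2(9, 4) = 9
  sig12 = min2(9, 9) = 9
  sig17 = min2(9, 9) = 9

After the edit, cleaning proceeds:
  sig4: a read changed (src2 9->1) — executes, giving 1.
  sig7: a read changed (sig4 9->1) — executes, giving 1.
  sig10: a read changed (sig7 9->1) — executes, giving 4.
  sig12: a read changed (sig7 9->1; sig10 9->4) — executes, giving 1.
  sig17: a read changed (sig4 9->1; sig12 9->1) — executes, giving 1.

Demanding sig17 again yields 1.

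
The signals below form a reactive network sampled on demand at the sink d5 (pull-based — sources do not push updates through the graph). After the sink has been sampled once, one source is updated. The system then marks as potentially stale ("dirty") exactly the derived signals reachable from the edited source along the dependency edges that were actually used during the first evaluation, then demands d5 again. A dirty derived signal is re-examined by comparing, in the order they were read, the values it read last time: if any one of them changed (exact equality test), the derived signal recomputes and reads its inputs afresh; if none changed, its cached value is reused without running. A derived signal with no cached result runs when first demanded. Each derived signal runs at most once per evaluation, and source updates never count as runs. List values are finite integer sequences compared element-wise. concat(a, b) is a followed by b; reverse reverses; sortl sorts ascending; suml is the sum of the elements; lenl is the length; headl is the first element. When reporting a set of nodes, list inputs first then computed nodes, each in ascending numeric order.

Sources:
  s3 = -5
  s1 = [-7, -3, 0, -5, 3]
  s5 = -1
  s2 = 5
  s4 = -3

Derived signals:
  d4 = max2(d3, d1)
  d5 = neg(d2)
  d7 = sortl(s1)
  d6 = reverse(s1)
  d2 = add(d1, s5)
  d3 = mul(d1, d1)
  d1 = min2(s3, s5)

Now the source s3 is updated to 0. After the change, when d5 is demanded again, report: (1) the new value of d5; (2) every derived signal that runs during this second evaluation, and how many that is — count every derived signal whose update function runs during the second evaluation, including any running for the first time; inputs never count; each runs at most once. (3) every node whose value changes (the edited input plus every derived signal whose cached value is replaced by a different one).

d5 now evaluates to 2.
Run set: d1, d2, d5 (3 run).
Changed values: s3, d1, d2, d5.

Initial pass — values computed on the first demand:
  d1 = min2(-5, -1) = -5
  d2 = add(-5, -1) = -6
  d5 = neg(-6) = 6

Second demand — change propagation:
  d1: re-runs because s3 -5->0; new result -1.
  d2: re-runs because d1 -5->-1; new result -2.
  d5: re-runs because d2 -6->-2; new result 2.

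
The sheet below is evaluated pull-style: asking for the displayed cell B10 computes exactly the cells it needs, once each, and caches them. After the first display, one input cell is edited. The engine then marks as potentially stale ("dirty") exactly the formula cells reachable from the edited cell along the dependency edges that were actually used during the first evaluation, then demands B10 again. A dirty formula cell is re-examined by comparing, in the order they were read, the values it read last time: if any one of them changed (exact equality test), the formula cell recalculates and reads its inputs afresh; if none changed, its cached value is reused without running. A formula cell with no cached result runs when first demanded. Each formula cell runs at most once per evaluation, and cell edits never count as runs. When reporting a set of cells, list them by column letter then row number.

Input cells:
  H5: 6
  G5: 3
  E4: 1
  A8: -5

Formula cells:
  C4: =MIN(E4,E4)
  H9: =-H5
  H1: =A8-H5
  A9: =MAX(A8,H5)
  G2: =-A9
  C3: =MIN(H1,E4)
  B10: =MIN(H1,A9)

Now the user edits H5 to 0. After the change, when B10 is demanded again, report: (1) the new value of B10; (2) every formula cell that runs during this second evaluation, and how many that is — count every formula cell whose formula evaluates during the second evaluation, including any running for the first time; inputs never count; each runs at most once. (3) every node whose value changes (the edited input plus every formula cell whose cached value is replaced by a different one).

First demand of the output computes:
  A9 = MAX(-5, 6) = 6
  H1 = -5 - 6 = -11
  B10 = MIN(-11, 6) = -11

After the edit, cleaning proceeds:
  A9: a read changed (H5 6->0) — executes, giving 0.
  H1: a read changed (H5 6->0) — executes, giving -5.
  B10: a read changed (H1 -11->-5; A9 6->0) — executes, giving -5.

Demanding B10 again yields -5.
3 formula cells run: A9, B10, H1.
The nodes whose values change: A9, B10, H1, H5.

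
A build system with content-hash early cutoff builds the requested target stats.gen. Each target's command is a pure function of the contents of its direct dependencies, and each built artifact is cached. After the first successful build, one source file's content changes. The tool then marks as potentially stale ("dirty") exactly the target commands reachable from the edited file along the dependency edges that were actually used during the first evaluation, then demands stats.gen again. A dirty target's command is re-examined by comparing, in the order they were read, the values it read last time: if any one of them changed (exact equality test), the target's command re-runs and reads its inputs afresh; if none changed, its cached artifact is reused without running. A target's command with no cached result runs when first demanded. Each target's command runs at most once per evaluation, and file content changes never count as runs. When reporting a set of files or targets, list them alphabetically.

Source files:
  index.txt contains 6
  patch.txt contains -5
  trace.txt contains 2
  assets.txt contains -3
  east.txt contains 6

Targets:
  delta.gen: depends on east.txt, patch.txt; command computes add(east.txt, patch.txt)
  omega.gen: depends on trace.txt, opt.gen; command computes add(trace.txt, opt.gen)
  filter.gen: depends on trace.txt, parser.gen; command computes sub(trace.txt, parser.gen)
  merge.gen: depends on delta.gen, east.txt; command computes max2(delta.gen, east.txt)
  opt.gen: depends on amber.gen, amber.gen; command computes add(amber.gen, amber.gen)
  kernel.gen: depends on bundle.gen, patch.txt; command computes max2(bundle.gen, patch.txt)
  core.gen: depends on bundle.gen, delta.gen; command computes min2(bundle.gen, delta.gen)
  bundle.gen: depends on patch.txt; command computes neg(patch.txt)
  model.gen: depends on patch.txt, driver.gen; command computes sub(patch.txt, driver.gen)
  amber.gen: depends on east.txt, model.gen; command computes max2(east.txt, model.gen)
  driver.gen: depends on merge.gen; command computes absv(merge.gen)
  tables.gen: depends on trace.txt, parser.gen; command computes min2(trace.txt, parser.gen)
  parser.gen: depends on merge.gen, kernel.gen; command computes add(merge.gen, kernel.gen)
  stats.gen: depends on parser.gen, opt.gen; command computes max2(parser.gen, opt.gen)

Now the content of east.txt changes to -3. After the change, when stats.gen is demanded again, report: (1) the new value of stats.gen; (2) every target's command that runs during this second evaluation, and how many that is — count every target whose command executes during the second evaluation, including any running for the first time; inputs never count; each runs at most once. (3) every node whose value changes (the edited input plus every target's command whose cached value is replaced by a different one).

First evaluation (everything demanded from the output):
  bundle.gen = neg(-5) = 5
  delta.gen = add(6, -5) = 1
  kernel.gen = max2(5, -5) = 5
  merge.gen = max2(1, 6) = 6
  driver.gen = absv(6) = 6
  model.gen = sub(-5, 6) = -11
  amber.gen = max2(6, -11) = 6
  opt.gen = add(6, 6) = 12
  parser.gen = add(6, 5) = 11
  stats.gen = max2(11, 12) = 12

Propagation after the edit:
  delta.gen: runs — east.txt 6->-3; result -8.
  merge.gen: runs — delta.gen 1->-8; east.txt 6->-3; result -3.
  driver.gen: runs — merge.gen 6->-3; result 3.
  model.gen: runs — driver.gen 6->3; result -8.
  amber.gen: runs — east.txt 6->-3; model.gen -11->-8; result -3.
  opt.gen: runs — amber.gen 6->-3; amber.gen 6->-3; result -6.
  parser.gen: runs — merge.gen 6->-3; result 2.
  stats.gen: runs — parser.gen 11->2; opt.gen 12->-6; result 2.

New value of stats.gen: 2.
Target commands that run: amber.gen, delta.gen, driver.gen, merge.gen, model.gen, opt.gen, parser.gen, stats.gen — 8 in total.
Values that change: amber.gen, delta.gen, driver.gen, east.txt, merge.gen, model.gen, opt.gen, parser.gen, stats.gen.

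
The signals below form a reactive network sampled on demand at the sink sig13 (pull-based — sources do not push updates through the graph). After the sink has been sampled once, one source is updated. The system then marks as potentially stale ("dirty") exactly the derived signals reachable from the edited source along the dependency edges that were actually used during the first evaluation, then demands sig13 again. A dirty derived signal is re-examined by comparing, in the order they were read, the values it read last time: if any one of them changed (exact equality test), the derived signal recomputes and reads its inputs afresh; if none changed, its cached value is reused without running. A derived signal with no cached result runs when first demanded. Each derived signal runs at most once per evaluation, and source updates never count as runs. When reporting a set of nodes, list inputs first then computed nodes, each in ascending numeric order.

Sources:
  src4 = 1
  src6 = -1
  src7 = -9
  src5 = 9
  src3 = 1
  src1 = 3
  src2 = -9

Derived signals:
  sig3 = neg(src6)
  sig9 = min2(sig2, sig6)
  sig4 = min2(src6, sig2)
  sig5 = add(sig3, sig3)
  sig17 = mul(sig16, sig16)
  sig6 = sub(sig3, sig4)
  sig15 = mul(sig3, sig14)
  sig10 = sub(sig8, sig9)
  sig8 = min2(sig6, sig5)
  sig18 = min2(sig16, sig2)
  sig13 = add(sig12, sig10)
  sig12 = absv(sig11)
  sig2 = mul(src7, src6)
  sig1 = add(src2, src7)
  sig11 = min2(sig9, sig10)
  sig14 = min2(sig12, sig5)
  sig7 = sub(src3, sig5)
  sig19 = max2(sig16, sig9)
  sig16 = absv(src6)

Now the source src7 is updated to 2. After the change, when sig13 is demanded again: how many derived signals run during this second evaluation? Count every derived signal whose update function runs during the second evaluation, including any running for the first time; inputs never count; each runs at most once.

Initial pass — values computed on the first demand:
  sig2 = mul(-9, -1) = 9
  sig3 = neg(-1) = 1
  sig4 = min2(-1, 9) = -1
  sig5 = add(1, 1) = 2
  sig6 = sub(1, -1) = 2
  sig8 = min2(2, 2) = 2
  sig9 = min2(9, 2) = 2
  sig10 = sub(2, 2) = 0
  sig11 = min2(2, 0) = 0
  sig12 = absv(0) = 0
  sig13 = add(0, 0) = 0

Second demand — change propagation:
  sig2: re-runs because src7 -9->2; new result -2.
  sig4: re-runs because sig2 9->-2; new result -2.
  sig6: re-runs because sig4 -1->-2; new result 3.
  sig8: re-runs because sig6 2->3; new result 2 (unchanged).
  sig9: re-runs because sig2 9->-2; sig6 2->3; new result -2.
  sig10: re-runs because sig9 2->-2; new result 4.
  sig11: re-runs because sig9 2->-2; sig10 0->4; new result -2.
  sig12: re-runs because sig11 0->-2; new result 2.
  sig13: re-runs because sig12 0->2; sig10 0->4; new result 6.

Run set: sig2, sig4, sig6, sig8, sig9, sig10, sig11, sig12, sig13 (9 run).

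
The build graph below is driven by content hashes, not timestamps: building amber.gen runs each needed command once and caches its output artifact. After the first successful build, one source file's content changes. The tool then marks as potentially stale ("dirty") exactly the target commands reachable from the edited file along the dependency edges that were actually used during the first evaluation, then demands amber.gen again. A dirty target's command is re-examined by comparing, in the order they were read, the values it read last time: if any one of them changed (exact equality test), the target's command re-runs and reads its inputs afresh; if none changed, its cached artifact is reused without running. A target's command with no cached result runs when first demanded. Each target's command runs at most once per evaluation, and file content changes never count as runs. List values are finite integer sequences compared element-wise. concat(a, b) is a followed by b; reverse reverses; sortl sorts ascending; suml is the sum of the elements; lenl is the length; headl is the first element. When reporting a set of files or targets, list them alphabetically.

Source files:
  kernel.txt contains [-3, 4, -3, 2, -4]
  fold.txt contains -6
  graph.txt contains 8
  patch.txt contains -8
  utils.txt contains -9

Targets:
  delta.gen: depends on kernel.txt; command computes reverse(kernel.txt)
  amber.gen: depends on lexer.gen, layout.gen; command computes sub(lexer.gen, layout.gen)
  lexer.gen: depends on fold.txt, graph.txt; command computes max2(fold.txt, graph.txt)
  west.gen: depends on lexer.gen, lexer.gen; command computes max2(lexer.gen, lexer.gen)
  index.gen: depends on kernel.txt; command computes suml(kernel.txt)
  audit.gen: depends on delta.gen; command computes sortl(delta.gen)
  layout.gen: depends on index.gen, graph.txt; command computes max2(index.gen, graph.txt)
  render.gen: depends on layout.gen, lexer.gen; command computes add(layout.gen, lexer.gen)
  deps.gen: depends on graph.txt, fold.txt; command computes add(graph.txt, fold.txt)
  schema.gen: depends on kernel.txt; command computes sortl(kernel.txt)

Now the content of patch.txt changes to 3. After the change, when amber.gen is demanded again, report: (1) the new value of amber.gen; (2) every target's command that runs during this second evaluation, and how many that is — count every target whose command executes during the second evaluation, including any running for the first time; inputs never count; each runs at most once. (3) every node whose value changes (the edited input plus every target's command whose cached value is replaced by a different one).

amber.gen now evaluates to 0.
Run set: none (0 run).
Changed values: patch.txt.
The important point: nothing the output needs ever reads patch.txt, so the edit is invisible to it.

Initial pass — values computed on the first demand:
  index.gen = suml([-3, 4, -3, 2, -4]) = -4
  layout.gen = max2(-4, 8) = 8
  lexer.gen = max2(-6, 8) = 8
  amber.gen = sub(8, 8) = 0

Second demand — change propagation:
  no demanded computation ever read patch.txt, so the edit dirties nothing and nothing runs.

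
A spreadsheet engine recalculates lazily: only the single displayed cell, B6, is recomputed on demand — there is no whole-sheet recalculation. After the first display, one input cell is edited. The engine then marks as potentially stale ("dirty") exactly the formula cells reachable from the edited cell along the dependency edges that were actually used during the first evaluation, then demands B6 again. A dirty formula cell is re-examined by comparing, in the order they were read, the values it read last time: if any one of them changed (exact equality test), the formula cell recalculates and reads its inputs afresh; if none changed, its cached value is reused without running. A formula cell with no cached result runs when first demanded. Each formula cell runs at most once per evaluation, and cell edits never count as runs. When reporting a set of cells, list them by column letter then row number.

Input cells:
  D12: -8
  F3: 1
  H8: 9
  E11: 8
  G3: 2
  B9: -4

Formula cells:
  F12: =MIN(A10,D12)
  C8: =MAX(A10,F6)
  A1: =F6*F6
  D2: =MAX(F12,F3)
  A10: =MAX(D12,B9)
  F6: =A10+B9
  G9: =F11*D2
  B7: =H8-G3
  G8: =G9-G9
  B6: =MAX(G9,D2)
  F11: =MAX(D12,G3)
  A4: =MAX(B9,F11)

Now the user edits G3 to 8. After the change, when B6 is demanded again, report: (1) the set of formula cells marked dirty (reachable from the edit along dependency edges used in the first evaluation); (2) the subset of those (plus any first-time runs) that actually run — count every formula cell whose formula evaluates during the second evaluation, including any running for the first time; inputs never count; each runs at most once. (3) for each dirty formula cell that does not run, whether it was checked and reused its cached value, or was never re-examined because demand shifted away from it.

Marked dirty: B6, F11, G9.
Formula cells that run: B6, F11, G9 — 3 in total.
Every dirty formula cell ran.

First evaluation (everything demanded from the output):
  A10 = MAX(-8, -4) = -4
  F11 = MAX(-8, 2) = 2
  F12 = MIN(-4, -8) = -8
  D2 = MAX(-8, 1) = 1
  G9 = 2 * 1 = 2
  B6 = MAX(2, 1) = 2

Propagation after the edit:
  F11: runs — G3 2->8; result 8.
  G9: runs — F11 2->8; result 8.
  B6: runs — G9 2->8; result 8.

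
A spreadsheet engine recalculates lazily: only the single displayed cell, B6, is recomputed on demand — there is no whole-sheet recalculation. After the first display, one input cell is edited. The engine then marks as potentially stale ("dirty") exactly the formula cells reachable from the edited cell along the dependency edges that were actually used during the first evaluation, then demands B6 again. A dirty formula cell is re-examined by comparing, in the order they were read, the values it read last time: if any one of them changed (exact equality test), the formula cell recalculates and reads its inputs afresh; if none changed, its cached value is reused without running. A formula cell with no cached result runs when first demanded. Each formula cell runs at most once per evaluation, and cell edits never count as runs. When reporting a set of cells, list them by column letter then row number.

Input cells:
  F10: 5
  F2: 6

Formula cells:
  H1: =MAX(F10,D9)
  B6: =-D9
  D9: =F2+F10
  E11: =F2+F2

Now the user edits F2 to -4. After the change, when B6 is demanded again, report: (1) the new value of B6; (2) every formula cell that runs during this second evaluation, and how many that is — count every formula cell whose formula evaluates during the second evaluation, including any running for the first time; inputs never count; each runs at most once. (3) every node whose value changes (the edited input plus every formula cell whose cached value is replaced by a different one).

New value of B6: -1.
Formula cells that run: B6, D9 — 2 in total.
Values that change: B6, D9, F2.

First evaluation (everything demanded from the output):
  D9 = 6 + 5 = 11
  B6 = -(11) = -11

Propagation after the edit:
  D9: runs — F2 6->-4; result 1.
  B6: runs — D9 11->1; result -1.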